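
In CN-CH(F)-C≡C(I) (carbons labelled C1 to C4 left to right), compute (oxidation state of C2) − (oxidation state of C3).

C2: 2C, 1H, 1F → 0 − 1 + 1 = 0
C3: 4C → 0 = 0
Difference: 0 − (0) = 0.

0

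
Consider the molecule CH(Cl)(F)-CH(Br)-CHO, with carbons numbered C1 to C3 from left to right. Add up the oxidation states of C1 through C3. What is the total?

+2

Tallying each carbon's bonds:
C1: 1C, 1H, 1F, 1Cl → 0 − 1 + 1 + 1 = +1
C2: 2C, 1H, 1Br → 0 − 1 + 1 = 0
C3: 1C, 1H, 2O → 0 − 1 + 2 = +1
Sum = +1 + 0 + 1 = +2.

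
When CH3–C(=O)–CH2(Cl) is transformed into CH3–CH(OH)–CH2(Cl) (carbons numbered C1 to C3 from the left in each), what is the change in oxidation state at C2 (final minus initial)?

Before: C2 has 2 bonds to C, 2 bonds to O → oxidation state +2.
After: C2 has 2 bonds to C, 1 bond to H, 1 bond to O → oxidation state 0.
Δ = 0 − (+2) = -2, so this is a reduction at C2.

-2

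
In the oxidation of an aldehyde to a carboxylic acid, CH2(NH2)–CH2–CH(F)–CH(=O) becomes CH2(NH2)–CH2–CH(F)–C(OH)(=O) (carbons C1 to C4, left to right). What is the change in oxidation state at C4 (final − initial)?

+2

Before: C4 has 1 bond to C, 1 bond to H, 2 bonds to O → oxidation state +1.
After: C4 has 1 bond to C, 3 bonds to O → oxidation state +3.
Δ = +3 − (+1) = +2, so this is an oxidation at C4.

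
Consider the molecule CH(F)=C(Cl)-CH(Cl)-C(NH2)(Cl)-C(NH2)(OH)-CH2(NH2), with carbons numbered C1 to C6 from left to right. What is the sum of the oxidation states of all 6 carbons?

+4

Count +1 for every bond to an atom more electronegative than carbon and −1 for every bond to one less electronegative; C–C bonds are 0. Tallying each carbon:
C1: 2C, 1H, 1F → 0 − 1 + 1 = 0
C2: 3C, 1Cl → 0 + 1 = +1
C3: 2C, 1H, 1Cl → 0 − 1 + 1 = 0
C4: 2C, 1N, 1Cl → 0 + 1 + 1 = +2
C5: 2C, 1O, 1N → 0 + 1 + 1 = +2
C6: 1C, 2H, 1N → 0 − 2 + 1 = -1
Sum = 0 + 1 + 0 + 2 + 2 − 1 = +4.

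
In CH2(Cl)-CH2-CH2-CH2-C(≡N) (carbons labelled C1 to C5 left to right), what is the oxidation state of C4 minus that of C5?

C4: 2C, 2H → 0 − 2 = -2
C5: 1C, 3N → 0 + 3 = +3
Difference: -2 − (+3) = -5.

-5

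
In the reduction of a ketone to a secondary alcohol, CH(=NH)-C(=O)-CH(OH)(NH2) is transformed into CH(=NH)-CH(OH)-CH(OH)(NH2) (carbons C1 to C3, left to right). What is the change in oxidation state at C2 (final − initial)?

Before: C2 has 2 bonds to C, 2 bonds to O → oxidation state +2.
After: C2 has 2 bonds to C, 1 bond to H, 1 bond to O → oxidation state 0.
Δ = 0 − (+2) = -2, so this is a reduction at C2.

-2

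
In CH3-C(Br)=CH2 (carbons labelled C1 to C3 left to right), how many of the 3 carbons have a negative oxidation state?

2

Each bond to a more electronegative atom (O, N, halogen) counts +1, each bond to a less electronegative atom (H, metal, B, Si) counts −1, and each C–C bond counts 0. Tallying each carbon:
C1: 1C, 3H → 0 − 3 = -3
C2: 3C, 1Br → 0 + 1 = +1
C3: 2C, 2H → 0 − 2 = -2
2 carbons (C1, C3) meet the condition.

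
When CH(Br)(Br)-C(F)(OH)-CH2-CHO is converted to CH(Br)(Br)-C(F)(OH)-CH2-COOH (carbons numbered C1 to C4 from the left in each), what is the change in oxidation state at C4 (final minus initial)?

Before: C4 has 1 bond to C, 1 bond to H, 2 bonds to O → oxidation state +1.
After: C4 has 1 bond to C, 3 bonds to O → oxidation state +3.
Δ = +3 − (+1) = +2, so this is an oxidation at C4.

+2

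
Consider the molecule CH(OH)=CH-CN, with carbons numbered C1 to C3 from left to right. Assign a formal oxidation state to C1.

0

Assign +1 per bond to O/N/halogen, −1 per bond to H or an electropositive element, and 0 per bond to carbon.
C1 has a double bond to C (2×0 = 0), one bond to H (-1), one bond to O (+1).
Oxidation state = 0 − 1 + 1 = 0.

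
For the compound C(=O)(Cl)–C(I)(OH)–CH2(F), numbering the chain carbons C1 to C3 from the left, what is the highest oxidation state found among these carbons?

+3

Each bond to a more electronegative atom (O, N, halogen) counts +1, each bond to a less electronegative atom (H, metal, B, Si) counts −1, and each C–C bond counts 0. Tallying each carbon:
C1: 1C, 2O, 1Cl → 0 + 2 + 1 = +3
C2: 2C, 1O, 1I → 0 + 1 + 1 = +2
C3: 1C, 2H, 1F → 0 − 2 + 1 = -1
The highest value is +3.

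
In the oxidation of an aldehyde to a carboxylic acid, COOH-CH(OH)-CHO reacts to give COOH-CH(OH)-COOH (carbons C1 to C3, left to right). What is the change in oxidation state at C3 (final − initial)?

+2

Before: C3 has 1 bond to C, 1 bond to H, 2 bonds to O → oxidation state +1.
After: C3 has 1 bond to C, 3 bonds to O → oxidation state +3.
Δ = +3 − (+1) = +2, so this is an oxidation at C3.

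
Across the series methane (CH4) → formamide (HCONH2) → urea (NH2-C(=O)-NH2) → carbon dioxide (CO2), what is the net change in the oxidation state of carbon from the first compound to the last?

Carbon oxidation states along the series — methane: -4, formamide: +2, urea: +4, carbon dioxide: +4.
Net change = +4 − (-4) = +8.

+8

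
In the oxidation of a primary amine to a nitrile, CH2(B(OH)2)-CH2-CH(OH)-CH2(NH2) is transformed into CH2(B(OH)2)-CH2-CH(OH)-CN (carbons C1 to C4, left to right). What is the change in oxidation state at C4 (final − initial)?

Before: C4 has 1 bond to C, 2 bonds to H, 1 bond to N → oxidation state -1.
After: C4 has 1 bond to C, 3 bonds to N → oxidation state +3.
Δ = +3 − (-1) = +4, so this is an oxidation at C4.

+4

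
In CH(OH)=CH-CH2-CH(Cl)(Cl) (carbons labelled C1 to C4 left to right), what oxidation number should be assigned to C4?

Bonds to more-electronegative neighbours contribute +1 each, bonds to H or metals contribute −1 each, and C–C bonds contribute 0.
C4 has one bond to C (0), one bond to Cl (+1), one bond to H (-1), one bond to Cl (+1).
Oxidation state = 0 + 1 − 1 + 1 = +1.

+1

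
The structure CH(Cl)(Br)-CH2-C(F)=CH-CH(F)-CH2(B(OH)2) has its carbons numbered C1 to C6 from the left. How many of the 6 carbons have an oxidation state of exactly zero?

1

Assign +1 per bond to O/N/halogen, −1 per bond to H or an electropositive element, and 0 per bond to carbon. Tallying each carbon:
C1: 1C, 1H, 1Cl, 1Br → 0 − 1 + 1 + 1 = +1
C2: 2C, 2H → 0 − 2 = -2
C3: 3C, 1F → 0 + 1 = +1
C4: 3C, 1H → 0 − 1 = -1
C5: 2C, 1H, 1F → 0 − 1 + 1 = 0
C6: 1C, 2H, 1B → 0 − 2 − 1 = -3
1 carbon (C5) meets the condition.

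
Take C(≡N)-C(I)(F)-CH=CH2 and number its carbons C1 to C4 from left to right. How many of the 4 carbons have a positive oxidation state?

2

Assign +1 per bond to O/N/halogen, −1 per bond to H or an electropositive element, and 0 per bond to carbon. Tallying each carbon:
C1: 1C, 3N → 0 + 3 = +3
C2: 2C, 1F, 1I → 0 + 1 + 1 = +2
C3: 3C, 1H → 0 − 1 = -1
C4: 2C, 2H → 0 − 2 = -2
2 carbons (C1, C2) meet the condition.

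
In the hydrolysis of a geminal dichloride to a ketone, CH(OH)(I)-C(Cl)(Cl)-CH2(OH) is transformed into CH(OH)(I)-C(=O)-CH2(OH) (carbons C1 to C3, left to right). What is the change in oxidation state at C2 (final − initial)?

0

Before: C2 has 2 bonds to C, 2 bonds to Cl → oxidation state +2.
After: C2 has 2 bonds to C, 2 bonds to O → oxidation state +2.
Δ = +2 − (+2) = 0, so no net redox change at C2.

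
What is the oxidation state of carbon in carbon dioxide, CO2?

The carbon has a double bond to O (2×+1 = +2), a double bond to O (2×+1 = +2).
Oxidation state = +2 + 2 = +4.

+4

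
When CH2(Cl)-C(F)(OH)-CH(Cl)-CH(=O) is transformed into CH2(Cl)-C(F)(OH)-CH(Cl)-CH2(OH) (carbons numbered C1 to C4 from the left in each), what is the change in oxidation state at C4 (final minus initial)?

Before: C4 has 1 bond to C, 1 bond to H, 2 bonds to O → oxidation state +1.
After: C4 has 1 bond to C, 2 bonds to H, 1 bond to O → oxidation state -1.
Δ = -1 − (+1) = -2, so this is a reduction at C4.

-2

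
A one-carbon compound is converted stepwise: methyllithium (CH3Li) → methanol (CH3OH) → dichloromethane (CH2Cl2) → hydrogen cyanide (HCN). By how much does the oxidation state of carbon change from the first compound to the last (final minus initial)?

+6

Carbon oxidation states along the series — methyllithium: -4, methanol: -2, dichloromethane: 0, hydrogen cyanide: +2.
Net change = +2 − (-4) = +6.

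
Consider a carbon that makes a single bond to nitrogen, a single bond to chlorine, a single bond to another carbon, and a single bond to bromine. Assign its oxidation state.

+3

Bonds to more-electronegative neighbours contribute +1 each, bonds to H or metals contribute −1 each, and C–C bonds contribute 0.
The carbon has one bond to C (0), one bond to N (+1), one bond to Cl (+1), one bond to Br (+1).
Oxidation state = 0 + 1 + 1 + 1 = +3.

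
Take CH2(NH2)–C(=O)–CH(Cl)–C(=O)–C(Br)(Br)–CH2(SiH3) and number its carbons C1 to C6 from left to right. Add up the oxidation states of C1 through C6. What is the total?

Each bond to a more electronegative atom (O, N, halogen) counts +1, each bond to a less electronegative atom (H, metal, B, Si) counts −1, and each C–C bond counts 0. Tallying each carbon:
C1: 1C, 2H, 1N → 0 − 2 + 1 = -1
C2: 2C, 2O → 0 + 2 = +2
C3: 2C, 1H, 1Cl → 0 − 1 + 1 = 0
C4: 2C, 2O → 0 + 2 = +2
C5: 2C, 2Br → 0 + 2 = +2
C6: 1C, 2H, 1Si → 0 − 2 − 1 = -3
Sum = -1 + 2 + 0 + 2 + 2 − 3 = +2.

+2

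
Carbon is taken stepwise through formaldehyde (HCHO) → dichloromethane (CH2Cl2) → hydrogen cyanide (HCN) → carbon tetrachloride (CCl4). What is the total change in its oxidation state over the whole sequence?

Carbon oxidation states along the series — formaldehyde: 0, dichloromethane: 0, hydrogen cyanide: +2, carbon tetrachloride: +4.
Net change = +4 − (0) = +4.

+4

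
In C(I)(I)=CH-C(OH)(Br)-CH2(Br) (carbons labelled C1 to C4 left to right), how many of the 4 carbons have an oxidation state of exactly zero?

Count +1 for every bond to an atom more electronegative than carbon and −1 for every bond to one less electronegative; C–C bonds are 0. Tallying each carbon:
C1: 2C, 2I → 0 + 2 = +2
C2: 3C, 1H → 0 − 1 = -1
C3: 2C, 1O, 1Br → 0 + 1 + 1 = +2
C4: 1C, 2H, 1Br → 0 − 2 + 1 = -1
0 carbons meet the condition.

0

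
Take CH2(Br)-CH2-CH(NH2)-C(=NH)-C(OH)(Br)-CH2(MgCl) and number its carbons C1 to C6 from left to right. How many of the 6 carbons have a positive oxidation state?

2

Tallying each carbon's bonds:
C1: 1C, 2H, 1Br → 0 − 2 + 1 = -1
C2: 2C, 2H → 0 − 2 = -2
C3: 2C, 1H, 1N → 0 − 1 + 1 = 0
C4: 2C, 2N → 0 + 2 = +2
C5: 2C, 1O, 1Br → 0 + 1 + 1 = +2
C6: 1C, 2H, 1Mg → 0 − 2 − 1 = -3
2 carbons (C4, C5) meet the condition.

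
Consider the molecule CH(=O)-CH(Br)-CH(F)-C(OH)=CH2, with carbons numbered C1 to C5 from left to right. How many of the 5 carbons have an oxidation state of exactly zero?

Assign +1 per bond to O/N/halogen, −1 per bond to H or an electropositive element, and 0 per bond to carbon. Tallying each carbon:
C1: 1C, 1H, 2O → 0 − 1 + 2 = +1
C2: 2C, 1H, 1Br → 0 − 1 + 1 = 0
C3: 2C, 1H, 1F → 0 − 1 + 1 = 0
C4: 3C, 1O → 0 + 1 = +1
C5: 2C, 2H → 0 − 2 = -2
2 carbons (C2, C3) meet the condition.

2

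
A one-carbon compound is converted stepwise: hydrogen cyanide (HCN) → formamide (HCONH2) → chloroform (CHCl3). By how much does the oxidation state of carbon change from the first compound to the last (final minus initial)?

0

Carbon oxidation states along the series — hydrogen cyanide: +2, formamide: +2, chloroform: +2.
Net change = +2 − (+2) = 0.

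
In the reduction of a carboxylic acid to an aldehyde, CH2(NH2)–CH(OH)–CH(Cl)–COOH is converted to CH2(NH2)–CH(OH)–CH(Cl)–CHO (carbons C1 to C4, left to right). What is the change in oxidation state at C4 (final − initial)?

-2

Before: C4 has 1 bond to C, 3 bonds to O → oxidation state +3.
After: C4 has 1 bond to C, 1 bond to H, 2 bonds to O → oxidation state +1.
Δ = +1 − (+3) = -2, so this is a reduction at C4.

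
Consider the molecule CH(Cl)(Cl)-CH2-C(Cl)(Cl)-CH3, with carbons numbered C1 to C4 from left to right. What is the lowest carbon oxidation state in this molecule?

-3

Count +1 for every bond to an atom more electronegative than carbon and −1 for every bond to one less electronegative; C–C bonds are 0. Tallying each carbon:
C1: 1C, 1H, 2Cl → 0 − 1 + 2 = +1
C2: 2C, 2H → 0 − 2 = -2
C3: 2C, 2Cl → 0 + 2 = +2
C4: 1C, 3H → 0 − 3 = -3
The lowest value is -3.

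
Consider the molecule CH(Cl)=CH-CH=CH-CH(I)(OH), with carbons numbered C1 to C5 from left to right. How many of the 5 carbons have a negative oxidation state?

3

Each bond to a more electronegative atom (O, N, halogen) counts +1, each bond to a less electronegative atom (H, metal, B, Si) counts −1, and each C–C bond counts 0. Tallying each carbon:
C1: 2C, 1H, 1Cl → 0 − 1 + 1 = 0
C2: 3C, 1H → 0 − 1 = -1
C3: 3C, 1H → 0 − 1 = -1
C4: 3C, 1H → 0 − 1 = -1
C5: 1C, 1H, 1O, 1I → 0 − 1 + 1 + 1 = +1
3 carbons (C2, C3, C4) meet the condition.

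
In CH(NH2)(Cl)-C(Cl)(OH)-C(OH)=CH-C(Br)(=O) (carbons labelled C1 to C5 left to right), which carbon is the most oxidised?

Tallying each carbon's bonds:
C1: 1C, 1H, 1N, 1Cl → 0 − 1 + 1 + 1 = +1
C2: 2C, 1O, 1Cl → 0 + 1 + 1 = +2
C3: 3C, 1O → 0 + 1 = +1
C4: 3C, 1H → 0 − 1 = -1
C5: 1C, 2O, 1Br → 0 + 2 + 1 = +3
The most oxidised carbon is C5 at +3.

C5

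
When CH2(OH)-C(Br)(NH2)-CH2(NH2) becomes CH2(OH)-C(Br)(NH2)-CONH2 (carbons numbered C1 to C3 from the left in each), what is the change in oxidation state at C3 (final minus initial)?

+4

Before: C3 has 1 bond to C, 2 bonds to H, 1 bond to N → oxidation state -1.
After: C3 has 1 bond to C, 2 bonds to O, 1 bond to N → oxidation state +3.
Δ = +3 − (-1) = +4, so this is an oxidation at C3.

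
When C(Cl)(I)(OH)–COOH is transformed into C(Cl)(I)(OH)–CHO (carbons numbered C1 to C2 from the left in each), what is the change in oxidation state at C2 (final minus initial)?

Before: C2 has 1 bond to C, 3 bonds to O → oxidation state +3.
After: C2 has 1 bond to C, 1 bond to H, 2 bonds to O → oxidation state +1.
Δ = +1 − (+3) = -2, so this is a reduction at C2.

-2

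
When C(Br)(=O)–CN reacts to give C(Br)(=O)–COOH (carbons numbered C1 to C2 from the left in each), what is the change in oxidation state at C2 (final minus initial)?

0

Before: C2 has 1 bond to C, 3 bonds to N → oxidation state +3.
After: C2 has 1 bond to C, 3 bonds to O → oxidation state +3.
Δ = +3 − (+3) = 0, so no net redox change at C2.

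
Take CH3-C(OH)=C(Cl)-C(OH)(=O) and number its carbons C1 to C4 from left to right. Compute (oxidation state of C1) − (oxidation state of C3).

C1: 1C, 3H → 0 − 3 = -3
C3: 3C, 1Cl → 0 + 1 = +1
Difference: -3 − (+1) = -4.

-4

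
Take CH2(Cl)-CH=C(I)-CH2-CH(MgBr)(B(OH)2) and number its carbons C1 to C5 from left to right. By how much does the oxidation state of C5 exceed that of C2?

-2

C5: 1C, 1H, 1Mg, 1B → 0 − 1 − 1 − 1 = -3
C2: 3C, 1H → 0 − 1 = -1
Difference: -3 − (-1) = -2.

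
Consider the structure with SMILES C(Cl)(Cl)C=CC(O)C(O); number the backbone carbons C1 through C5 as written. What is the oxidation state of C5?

-1

C5 has one bond to C (0), one bond to O (+1), one bond to H (-1), one bond to H (-1).
Oxidation state = 0 + 1 − 1 − 1 = -1.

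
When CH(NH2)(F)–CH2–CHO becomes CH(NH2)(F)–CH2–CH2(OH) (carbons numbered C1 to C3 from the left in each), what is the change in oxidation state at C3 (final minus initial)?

Before: C3 has 1 bond to C, 1 bond to H, 2 bonds to O → oxidation state +1.
After: C3 has 1 bond to C, 2 bonds to H, 1 bond to O → oxidation state -1.
Δ = -1 − (+1) = -2, so this is a reduction at C3.

-2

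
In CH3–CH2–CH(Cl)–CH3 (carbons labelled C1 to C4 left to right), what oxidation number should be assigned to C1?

C1 has one bond to C (0), one bond to H (-1), one bond to H (-1), one bond to H (-1).
Oxidation state = 0 − 1 − 1 − 1 = -3.

-3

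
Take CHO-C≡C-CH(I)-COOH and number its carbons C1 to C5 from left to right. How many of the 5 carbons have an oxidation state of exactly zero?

3

Count +1 for every bond to an atom more electronegative than carbon and −1 for every bond to one less electronegative; C–C bonds are 0. Tallying each carbon:
C1: 1C, 1H, 2O → 0 − 1 + 2 = +1
C2: 4C → 0 = 0
C3: 4C → 0 = 0
C4: 2C, 1H, 1I → 0 − 1 + 1 = 0
C5: 1C, 3O → 0 + 3 = +3
3 carbons (C2, C3, C4) meet the condition.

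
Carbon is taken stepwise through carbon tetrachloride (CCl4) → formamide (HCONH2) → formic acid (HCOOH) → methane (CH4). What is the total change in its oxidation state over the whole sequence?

-8

Carbon oxidation states along the series — carbon tetrachloride: +4, formamide: +2, formic acid: +2, methane: -4.
Net change = -4 − (+4) = -8.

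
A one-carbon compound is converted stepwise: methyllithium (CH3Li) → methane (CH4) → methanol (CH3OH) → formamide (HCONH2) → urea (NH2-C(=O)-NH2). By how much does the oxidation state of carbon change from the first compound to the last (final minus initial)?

Carbon oxidation states along the series — methyllithium: -4, methane: -4, methanol: -2, formamide: +2, urea: +4.
Net change = +4 − (-4) = +8.

+8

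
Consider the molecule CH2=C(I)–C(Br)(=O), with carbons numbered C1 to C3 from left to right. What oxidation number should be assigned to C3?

C3 has one bond to C (0), one bond to Br (+1), a double bond to O (2×+1 = +2).
Oxidation state = 0 + 1 + 2 = +3.

+3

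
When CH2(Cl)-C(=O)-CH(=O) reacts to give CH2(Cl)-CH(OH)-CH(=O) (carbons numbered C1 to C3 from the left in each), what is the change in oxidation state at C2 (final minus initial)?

-2

Before: C2 has 2 bonds to C, 2 bonds to O → oxidation state +2.
After: C2 has 2 bonds to C, 1 bond to H, 1 bond to O → oxidation state 0.
Δ = 0 − (+2) = -2, so this is a reduction at C2.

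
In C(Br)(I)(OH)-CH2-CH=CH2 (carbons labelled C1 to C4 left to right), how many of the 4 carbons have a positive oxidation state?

1

Tallying each carbon's bonds:
C1: 1C, 1O, 1Br, 1I → 0 + 1 + 1 + 1 = +3
C2: 2C, 2H → 0 − 2 = -2
C3: 3C, 1H → 0 − 1 = -1
C4: 2C, 2H → 0 − 2 = -2
1 carbon (C1) meets the condition.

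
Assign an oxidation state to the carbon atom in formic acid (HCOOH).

Each bond to a more electronegative atom (O, N, halogen) counts +1, each bond to a less electronegative atom (H, metal, B, Si) counts −1, and each C–C bond counts 0.
The carbon has one bond to H (-1), a double bond to O (2×+1 = +2), one bond to O (+1).
Oxidation state = -1 + 2 + 1 = +2.

+2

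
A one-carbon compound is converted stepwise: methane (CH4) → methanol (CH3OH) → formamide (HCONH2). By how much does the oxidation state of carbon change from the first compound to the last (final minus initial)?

+6

Carbon oxidation states along the series — methane: -4, methanol: -2, formamide: +2.
Net change = +2 − (-4) = +6.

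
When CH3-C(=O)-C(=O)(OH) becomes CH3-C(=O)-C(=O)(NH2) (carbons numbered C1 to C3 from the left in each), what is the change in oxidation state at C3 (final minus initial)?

Before: C3 has 1 bond to C, 3 bonds to O → oxidation state +3.
After: C3 has 1 bond to C, 2 bonds to O, 1 bond to N → oxidation state +3.
Δ = +3 − (+3) = 0, so no net redox change at C3.

0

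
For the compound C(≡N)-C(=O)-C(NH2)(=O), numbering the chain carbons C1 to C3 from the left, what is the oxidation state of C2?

+2

Count +1 for every bond to an atom more electronegative than carbon and −1 for every bond to one less electronegative; C–C bonds are 0.
C2 has one bond to C (0), one bond to C (0), a double bond to O (2×+1 = +2).
Oxidation state = 0 + 0 + 2 = +2.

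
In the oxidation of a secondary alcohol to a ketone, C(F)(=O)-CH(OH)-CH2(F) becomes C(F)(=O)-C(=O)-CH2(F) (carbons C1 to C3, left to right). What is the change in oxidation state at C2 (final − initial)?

Before: C2 has 2 bonds to C, 1 bond to H, 1 bond to O → oxidation state 0.
After: C2 has 2 bonds to C, 2 bonds to O → oxidation state +2.
Δ = +2 − (0) = +2, so this is an oxidation at C2.

+2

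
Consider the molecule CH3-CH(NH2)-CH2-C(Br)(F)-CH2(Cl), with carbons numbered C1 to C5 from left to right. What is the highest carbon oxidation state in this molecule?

Assign +1 per bond to O/N/halogen, −1 per bond to H or an electropositive element, and 0 per bond to carbon. Tallying each carbon:
C1: 1C, 3H → 0 − 3 = -3
C2: 2C, 1H, 1N → 0 − 1 + 1 = 0
C3: 2C, 2H → 0 − 2 = -2
C4: 2C, 1F, 1Br → 0 + 1 + 1 = +2
C5: 1C, 2H, 1Cl → 0 − 2 + 1 = -1
The highest value is +2.

+2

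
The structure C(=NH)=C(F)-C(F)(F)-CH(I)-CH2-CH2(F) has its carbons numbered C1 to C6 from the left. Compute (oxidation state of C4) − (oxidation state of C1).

-2

C4: 2C, 1H, 1I → 0 − 1 + 1 = 0
C1: 2C, 2N → 0 + 2 = +2
Difference: 0 − (+2) = -2.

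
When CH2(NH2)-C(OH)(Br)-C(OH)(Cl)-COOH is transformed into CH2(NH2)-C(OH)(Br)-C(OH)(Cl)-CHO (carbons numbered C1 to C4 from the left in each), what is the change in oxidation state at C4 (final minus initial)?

-2

Before: C4 has 1 bond to C, 3 bonds to O → oxidation state +3.
After: C4 has 1 bond to C, 1 bond to H, 2 bonds to O → oxidation state +1.
Δ = +1 − (+3) = -2, so this is a reduction at C4.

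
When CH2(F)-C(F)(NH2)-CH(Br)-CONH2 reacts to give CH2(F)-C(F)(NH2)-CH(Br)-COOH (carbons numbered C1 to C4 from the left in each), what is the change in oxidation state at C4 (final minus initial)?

Before: C4 has 1 bond to C, 2 bonds to O, 1 bond to N → oxidation state +3.
After: C4 has 1 bond to C, 3 bonds to O → oxidation state +3.
Δ = +3 − (+3) = 0, so no net redox change at C4.

0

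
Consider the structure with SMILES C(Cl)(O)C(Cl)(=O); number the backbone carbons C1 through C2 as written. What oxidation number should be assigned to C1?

C1 has one bond to C (0), one bond to Cl (+1), one bond to H (-1), one bond to O (+1).
Oxidation state = 0 + 1 − 1 + 1 = +1.

+1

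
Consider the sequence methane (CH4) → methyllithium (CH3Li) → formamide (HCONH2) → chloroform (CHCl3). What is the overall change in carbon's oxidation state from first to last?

+6

Carbon oxidation states along the series — methane: -4, methyllithium: -4, formamide: +2, chloroform: +2.
Net change = +2 − (-4) = +6.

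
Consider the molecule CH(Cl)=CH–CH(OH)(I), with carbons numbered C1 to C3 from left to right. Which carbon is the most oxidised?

Assign +1 per bond to O/N/halogen, −1 per bond to H or an electropositive element, and 0 per bond to carbon. Tallying each carbon:
C1: 2C, 1H, 1Cl → 0 − 1 + 1 = 0
C2: 3C, 1H → 0 − 1 = -1
C3: 1C, 1H, 1O, 1I → 0 − 1 + 1 + 1 = +1
The most oxidised carbon is C3 at +1.

C3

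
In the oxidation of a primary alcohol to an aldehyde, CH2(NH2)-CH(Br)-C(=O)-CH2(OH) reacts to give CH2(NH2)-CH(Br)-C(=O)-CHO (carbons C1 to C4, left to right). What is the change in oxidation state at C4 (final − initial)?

+2

Before: C4 has 1 bond to C, 2 bonds to H, 1 bond to O → oxidation state -1.
After: C4 has 1 bond to C, 1 bond to H, 2 bonds to O → oxidation state +1.
Δ = +1 − (-1) = +2, so this is an oxidation at C4.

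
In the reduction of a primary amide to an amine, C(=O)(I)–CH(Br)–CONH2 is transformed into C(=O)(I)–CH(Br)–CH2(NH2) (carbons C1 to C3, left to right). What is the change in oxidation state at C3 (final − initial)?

-4

Before: C3 has 1 bond to C, 2 bonds to O, 1 bond to N → oxidation state +3.
After: C3 has 1 bond to C, 2 bonds to H, 1 bond to N → oxidation state -1.
Δ = -1 − (+3) = -4, so this is a reduction at C3.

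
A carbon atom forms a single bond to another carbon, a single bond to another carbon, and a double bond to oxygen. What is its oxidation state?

Count +1 for every bond to an atom more electronegative than carbon and −1 for every bond to one less electronegative; C–C bonds are 0.
The carbon has one bond to C (0), one bond to C (0), a double bond to O (2×+1 = +2).
Oxidation state = 0 + 0 + 2 = +2.

+2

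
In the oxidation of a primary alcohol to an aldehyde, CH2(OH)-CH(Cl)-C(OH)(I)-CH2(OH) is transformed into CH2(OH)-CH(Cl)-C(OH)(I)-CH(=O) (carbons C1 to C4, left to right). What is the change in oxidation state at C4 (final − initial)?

Before: C4 has 1 bond to C, 2 bonds to H, 1 bond to O → oxidation state -1.
After: C4 has 1 bond to C, 1 bond to H, 2 bonds to O → oxidation state +1.
Δ = +1 − (-1) = +2, so this is an oxidation at C4.

+2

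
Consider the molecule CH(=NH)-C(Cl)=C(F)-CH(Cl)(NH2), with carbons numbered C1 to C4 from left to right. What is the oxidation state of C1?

C1 has one bond to C (0), a double bond to N (2×+1 = +2), one bond to H (-1).
Oxidation state = 0 + 2 − 1 = +1.

+1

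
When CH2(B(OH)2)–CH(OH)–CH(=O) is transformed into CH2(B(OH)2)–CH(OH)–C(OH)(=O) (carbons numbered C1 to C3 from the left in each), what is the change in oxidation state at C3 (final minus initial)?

Before: C3 has 1 bond to C, 1 bond to H, 2 bonds to O → oxidation state +1.
After: C3 has 1 bond to C, 3 bonds to O → oxidation state +3.
Δ = +3 − (+1) = +2, so this is an oxidation at C3.

+2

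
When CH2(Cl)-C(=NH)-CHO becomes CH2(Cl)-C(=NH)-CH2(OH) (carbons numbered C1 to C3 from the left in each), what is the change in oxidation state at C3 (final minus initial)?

Before: C3 has 1 bond to C, 1 bond to H, 2 bonds to O → oxidation state +1.
After: C3 has 1 bond to C, 2 bonds to H, 1 bond to O → oxidation state -1.
Δ = -1 − (+1) = -2, so this is a reduction at C3.

-2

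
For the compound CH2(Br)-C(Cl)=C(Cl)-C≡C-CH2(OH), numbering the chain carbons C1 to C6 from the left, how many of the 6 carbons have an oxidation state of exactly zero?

Tallying each carbon's bonds:
C1: 1C, 2H, 1Br → 0 − 2 + 1 = -1
C2: 3C, 1Cl → 0 + 1 = +1
C3: 3C, 1Cl → 0 + 1 = +1
C4: 4C → 0 = 0
C5: 4C → 0 = 0
C6: 1C, 2H, 1O → 0 − 2 + 1 = -1
2 carbons (C4, C5) meet the condition.

2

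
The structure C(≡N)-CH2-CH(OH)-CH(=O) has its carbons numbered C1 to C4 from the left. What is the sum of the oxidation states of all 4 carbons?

Assign +1 per bond to O/N/halogen, −1 per bond to H or an electropositive element, and 0 per bond to carbon. Tallying each carbon:
C1: 1C, 3N → 0 + 3 = +3
C2: 2C, 2H → 0 − 2 = -2
C3: 2C, 1H, 1O → 0 − 1 + 1 = 0
C4: 1C, 1H, 2O → 0 − 1 + 2 = +1
Sum = +3 − 2 + 0 + 1 = +2.

+2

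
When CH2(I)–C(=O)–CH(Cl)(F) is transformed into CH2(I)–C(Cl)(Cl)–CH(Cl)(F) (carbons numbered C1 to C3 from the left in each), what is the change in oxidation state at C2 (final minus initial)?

Before: C2 has 2 bonds to C, 2 bonds to O → oxidation state +2.
After: C2 has 2 bonds to C, 2 bonds to Cl → oxidation state +2.
Δ = +2 − (+2) = 0, so no net redox change at C2.

0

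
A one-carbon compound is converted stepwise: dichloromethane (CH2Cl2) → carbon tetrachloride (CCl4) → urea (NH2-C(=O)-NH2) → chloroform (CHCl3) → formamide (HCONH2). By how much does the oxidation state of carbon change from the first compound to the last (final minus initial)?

Carbon oxidation states along the series — dichloromethane: 0, carbon tetrachloride: +4, urea: +4, chloroform: +2, formamide: +2.
Net change = +2 − (0) = +2.

+2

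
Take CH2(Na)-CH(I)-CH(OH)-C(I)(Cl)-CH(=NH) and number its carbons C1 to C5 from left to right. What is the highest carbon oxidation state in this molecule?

Each bond to a more electronegative atom (O, N, halogen) counts +1, each bond to a less electronegative atom (H, metal, B, Si) counts −1, and each C–C bond counts 0. Tallying each carbon:
C1: 1C, 2H, 1Na → 0 − 2 − 1 = -3
C2: 2C, 1H, 1I → 0 − 1 + 1 = 0
C3: 2C, 1H, 1O → 0 − 1 + 1 = 0
C4: 2C, 1Cl, 1I → 0 + 1 + 1 = +2
C5: 1C, 1H, 2N → 0 − 1 + 2 = +1
The highest value is +2.

+2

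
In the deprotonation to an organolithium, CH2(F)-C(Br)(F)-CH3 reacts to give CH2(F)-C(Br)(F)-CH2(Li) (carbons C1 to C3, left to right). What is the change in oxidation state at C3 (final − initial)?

Before: C3 has 1 bond to C, 3 bonds to H → oxidation state -3.
After: C3 has 1 bond to C, 2 bonds to H, 1 bond to Li → oxidation state -3.
Δ = -3 − (-3) = 0, so no net redox change at C3.

0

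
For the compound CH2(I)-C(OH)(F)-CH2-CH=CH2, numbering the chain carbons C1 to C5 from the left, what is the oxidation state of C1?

Count +1 for every bond to an atom more electronegative than carbon and −1 for every bond to one less electronegative; C–C bonds are 0.
C1 has one bond to C (0), one bond to H (-1), one bond to I (+1), one bond to H (-1).
Oxidation state = 0 − 1 + 1 − 1 = -1.

-1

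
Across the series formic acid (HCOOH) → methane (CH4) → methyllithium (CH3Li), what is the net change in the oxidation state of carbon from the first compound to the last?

Carbon oxidation states along the series — formic acid: +2, methane: -4, methyllithium: -4.
Net change = -4 − (+2) = -6.

-6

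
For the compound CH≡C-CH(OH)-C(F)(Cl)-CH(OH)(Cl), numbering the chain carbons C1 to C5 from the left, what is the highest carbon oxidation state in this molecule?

+2

Tallying each carbon's bonds:
C1: 3C, 1H → 0 − 1 = -1
C2: 4C → 0 = 0
C3: 2C, 1H, 1O → 0 − 1 + 1 = 0
C4: 2C, 1F, 1Cl → 0 + 1 + 1 = +2
C5: 1C, 1H, 1O, 1Cl → 0 − 1 + 1 + 1 = +1
The highest value is +2.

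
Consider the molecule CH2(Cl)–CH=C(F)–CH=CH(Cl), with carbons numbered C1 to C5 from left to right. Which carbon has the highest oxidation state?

Assign +1 per bond to O/N/halogen, −1 per bond to H or an electropositive element, and 0 per bond to carbon. Tallying each carbon:
C1: 1C, 2H, 1Cl → 0 − 2 + 1 = -1
C2: 3C, 1H → 0 − 1 = -1
C3: 3C, 1F → 0 + 1 = +1
C4: 3C, 1H → 0 − 1 = -1
C5: 2C, 1H, 1Cl → 0 − 1 + 1 = 0
The most oxidised carbon is C3 at +1.

C3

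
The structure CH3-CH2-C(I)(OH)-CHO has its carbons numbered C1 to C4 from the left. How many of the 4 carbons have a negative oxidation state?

Each bond to a more electronegative atom (O, N, halogen) counts +1, each bond to a less electronegative atom (H, metal, B, Si) counts −1, and each C–C bond counts 0. Tallying each carbon:
C1: 1C, 3H → 0 − 3 = -3
C2: 2C, 2H → 0 − 2 = -2
C3: 2C, 1O, 1I → 0 + 1 + 1 = +2
C4: 1C, 1H, 2O → 0 − 1 + 2 = +1
2 carbons (C1, C2) meet the condition.

2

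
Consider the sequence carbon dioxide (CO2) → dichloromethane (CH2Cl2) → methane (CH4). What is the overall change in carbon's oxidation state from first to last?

-8

Carbon oxidation states along the series — carbon dioxide: +4, dichloromethane: 0, methane: -4.
Net change = -4 − (+4) = -8.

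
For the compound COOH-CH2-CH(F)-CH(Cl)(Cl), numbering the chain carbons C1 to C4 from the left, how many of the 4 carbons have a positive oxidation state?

Assign +1 per bond to O/N/halogen, −1 per bond to H or an electropositive element, and 0 per bond to carbon. Tallying each carbon:
C1: 1C, 3O → 0 + 3 = +3
C2: 2C, 2H → 0 − 2 = -2
C3: 2C, 1H, 1F → 0 − 1 + 1 = 0
C4: 1C, 1H, 2Cl → 0 − 1 + 2 = +1
2 carbons (C1, C4) meet the condition.

2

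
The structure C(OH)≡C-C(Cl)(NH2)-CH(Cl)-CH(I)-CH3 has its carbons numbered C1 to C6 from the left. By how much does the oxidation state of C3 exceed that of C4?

C3: 2C, 1N, 1Cl → 0 + 1 + 1 = +2
C4: 2C, 1H, 1Cl → 0 − 1 + 1 = 0
Difference: +2 − (0) = +2.

+2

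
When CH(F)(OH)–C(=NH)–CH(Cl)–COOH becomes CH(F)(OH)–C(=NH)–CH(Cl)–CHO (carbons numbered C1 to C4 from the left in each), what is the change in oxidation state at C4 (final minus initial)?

Before: C4 has 1 bond to C, 3 bonds to O → oxidation state +3.
After: C4 has 1 bond to C, 1 bond to H, 2 bonds to O → oxidation state +1.
Δ = +1 − (+3) = -2, so this is a reduction at C4.

-2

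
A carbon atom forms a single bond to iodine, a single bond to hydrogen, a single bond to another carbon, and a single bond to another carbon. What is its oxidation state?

Assign +1 per bond to O/N/halogen, −1 per bond to H or an electropositive element, and 0 per bond to carbon.
The carbon has one bond to C (0), one bond to C (0), one bond to H (-1), one bond to I (+1).
Oxidation state = 0 + 0 − 1 + 1 = 0.

0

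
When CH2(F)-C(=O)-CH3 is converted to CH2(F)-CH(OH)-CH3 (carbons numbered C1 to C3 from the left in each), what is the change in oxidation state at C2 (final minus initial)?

-2

Before: C2 has 2 bonds to C, 2 bonds to O → oxidation state +2.
After: C2 has 2 bonds to C, 1 bond to H, 1 bond to O → oxidation state 0.
Δ = 0 − (+2) = -2, so this is a reduction at C2.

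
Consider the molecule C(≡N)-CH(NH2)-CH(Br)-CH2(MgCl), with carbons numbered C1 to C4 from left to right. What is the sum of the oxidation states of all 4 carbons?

Tallying each carbon's bonds:
C1: 1C, 3N → 0 + 3 = +3
C2: 2C, 1H, 1N → 0 − 1 + 1 = 0
C3: 2C, 1H, 1Br → 0 − 1 + 1 = 0
C4: 1C, 2H, 1Mg → 0 − 2 − 1 = -3
Sum = +3 + 0 + 0 − 3 = 0.

0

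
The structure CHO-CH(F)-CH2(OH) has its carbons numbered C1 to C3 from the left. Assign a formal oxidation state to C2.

0

Each bond to a more electronegative atom (O, N, halogen) counts +1, each bond to a less electronegative atom (H, metal, B, Si) counts −1, and each C–C bond counts 0.
C2 has one bond to C (0), one bond to C (0), one bond to H (-1), one bond to F (+1).
Oxidation state = 0 + 0 − 1 + 1 = 0.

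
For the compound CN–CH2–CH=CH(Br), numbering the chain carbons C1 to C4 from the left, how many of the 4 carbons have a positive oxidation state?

Each bond to a more electronegative atom (O, N, halogen) counts +1, each bond to a less electronegative atom (H, metal, B, Si) counts −1, and each C–C bond counts 0. Tallying each carbon:
C1: 1C, 3N → 0 + 3 = +3
C2: 2C, 2H → 0 − 2 = -2
C3: 3C, 1H → 0 − 1 = -1
C4: 2C, 1H, 1Br → 0 − 1 + 1 = 0
1 carbon (C1) meets the condition.

1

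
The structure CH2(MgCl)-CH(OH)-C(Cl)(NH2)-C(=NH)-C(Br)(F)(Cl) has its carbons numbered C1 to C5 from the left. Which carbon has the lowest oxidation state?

Count +1 for every bond to an atom more electronegative than carbon and −1 for every bond to one less electronegative; C–C bonds are 0. Tallying each carbon:
C1: 1C, 2H, 1Mg → 0 − 2 − 1 = -3
C2: 2C, 1H, 1O → 0 − 1 + 1 = 0
C3: 2C, 1N, 1Cl → 0 + 1 + 1 = +2
C4: 2C, 2N → 0 + 2 = +2
C5: 1C, 1F, 1Cl, 1Br → 0 + 1 + 1 + 1 = +3
The most reduced carbon is C1 at -3.

C1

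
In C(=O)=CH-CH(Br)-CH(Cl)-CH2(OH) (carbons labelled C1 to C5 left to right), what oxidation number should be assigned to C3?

0

C3 has one bond to C (0), one bond to C (0), one bond to H (-1), one bond to Br (+1).
Oxidation state = 0 + 0 − 1 + 1 = 0.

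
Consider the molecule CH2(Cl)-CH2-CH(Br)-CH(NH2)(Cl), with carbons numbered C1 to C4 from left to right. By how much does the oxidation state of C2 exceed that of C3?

C2: 2C, 2H → 0 − 2 = -2
C3: 2C, 1H, 1Br → 0 − 1 + 1 = 0
Difference: -2 − (0) = -2.

-2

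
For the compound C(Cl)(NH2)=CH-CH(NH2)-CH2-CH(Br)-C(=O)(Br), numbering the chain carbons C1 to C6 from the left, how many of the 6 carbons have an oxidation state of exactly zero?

Count +1 for every bond to an atom more electronegative than carbon and −1 for every bond to one less electronegative; C–C bonds are 0. Tallying each carbon:
C1: 2C, 1N, 1Cl → 0 + 1 + 1 = +2
C2: 3C, 1H → 0 − 1 = -1
C3: 2C, 1H, 1N → 0 − 1 + 1 = 0
C4: 2C, 2H → 0 − 2 = -2
C5: 2C, 1H, 1Br → 0 − 1 + 1 = 0
C6: 1C, 2O, 1Br → 0 + 2 + 1 = +3
2 carbons (C3, C5) meet the condition.

2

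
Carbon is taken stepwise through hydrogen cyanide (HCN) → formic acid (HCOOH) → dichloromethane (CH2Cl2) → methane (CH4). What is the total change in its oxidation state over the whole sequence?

Carbon oxidation states along the series — hydrogen cyanide: +2, formic acid: +2, dichloromethane: 0, methane: -4.
Net change = -4 − (+2) = -6.

-6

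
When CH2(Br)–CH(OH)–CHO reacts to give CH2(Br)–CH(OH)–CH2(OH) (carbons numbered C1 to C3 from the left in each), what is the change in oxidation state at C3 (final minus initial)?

-2

Before: C3 has 1 bond to C, 1 bond to H, 2 bonds to O → oxidation state +1.
After: C3 has 1 bond to C, 2 bonds to H, 1 bond to O → oxidation state -1.
Δ = -1 − (+1) = -2, so this is a reduction at C3.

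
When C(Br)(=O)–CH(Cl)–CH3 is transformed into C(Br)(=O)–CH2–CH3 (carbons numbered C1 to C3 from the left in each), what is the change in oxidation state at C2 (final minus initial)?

-2

Before: C2 has 2 bonds to C, 1 bond to H, 1 bond to Cl → oxidation state 0.
After: C2 has 2 bonds to C, 2 bonds to H → oxidation state -2.
Δ = -2 − (0) = -2, so this is a reduction at C2.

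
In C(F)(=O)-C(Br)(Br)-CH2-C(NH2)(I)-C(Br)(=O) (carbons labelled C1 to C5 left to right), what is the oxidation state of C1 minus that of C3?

C1: 1C, 2O, 1F → 0 + 2 + 1 = +3
C3: 2C, 2H → 0 − 2 = -2
Difference: +3 − (-2) = +5.

+5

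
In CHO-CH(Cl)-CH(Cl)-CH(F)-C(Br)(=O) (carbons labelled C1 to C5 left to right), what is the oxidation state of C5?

C5 has one bond to C (0), one bond to Br (+1), a double bond to O (2×+1 = +2).
Oxidation state = 0 + 1 + 2 = +3.

+3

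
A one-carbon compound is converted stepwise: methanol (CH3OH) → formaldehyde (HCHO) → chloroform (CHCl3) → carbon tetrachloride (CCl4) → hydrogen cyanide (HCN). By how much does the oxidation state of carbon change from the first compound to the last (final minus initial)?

+4

Carbon oxidation states along the series — methanol: -2, formaldehyde: 0, chloroform: +2, carbon tetrachloride: +4, hydrogen cyanide: +2.
Net change = +2 − (-2) = +4.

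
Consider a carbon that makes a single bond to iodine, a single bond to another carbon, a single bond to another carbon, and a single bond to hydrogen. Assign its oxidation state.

The carbon has one bond to C (0), one bond to C (0), one bond to H (-1), one bond to I (+1).
Oxidation state = 0 + 0 − 1 + 1 = 0.

0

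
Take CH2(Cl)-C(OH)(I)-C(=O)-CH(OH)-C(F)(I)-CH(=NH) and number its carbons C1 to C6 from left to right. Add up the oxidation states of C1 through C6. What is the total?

+6

Assign +1 per bond to O/N/halogen, −1 per bond to H or an electropositive element, and 0 per bond to carbon. Tallying each carbon:
C1: 1C, 2H, 1Cl → 0 − 2 + 1 = -1
C2: 2C, 1O, 1I → 0 + 1 + 1 = +2
C3: 2C, 2O → 0 + 2 = +2
C4: 2C, 1H, 1O → 0 − 1 + 1 = 0
C5: 2C, 1F, 1I → 0 + 1 + 1 = +2
C6: 1C, 1H, 2N → 0 − 1 + 2 = +1
Sum = -1 + 2 + 2 + 0 + 2 + 1 = +6.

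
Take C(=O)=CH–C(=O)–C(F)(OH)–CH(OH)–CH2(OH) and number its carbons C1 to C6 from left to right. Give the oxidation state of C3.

+2

C3 has one bond to C (0), one bond to C (0), a double bond to O (2×+1 = +2).
Oxidation state = 0 + 0 + 2 = +2.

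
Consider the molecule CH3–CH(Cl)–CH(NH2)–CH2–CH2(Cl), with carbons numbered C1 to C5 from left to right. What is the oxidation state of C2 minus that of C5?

C2: 2C, 1H, 1Cl → 0 − 1 + 1 = 0
C5: 1C, 2H, 1Cl → 0 − 2 + 1 = -1
Difference: 0 − (-1) = +1.

+1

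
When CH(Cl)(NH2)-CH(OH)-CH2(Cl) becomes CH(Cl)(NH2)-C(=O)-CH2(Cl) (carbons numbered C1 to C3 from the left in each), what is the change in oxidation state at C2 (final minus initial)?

Before: C2 has 2 bonds to C, 1 bond to H, 1 bond to O → oxidation state 0.
After: C2 has 2 bonds to C, 2 bonds to O → oxidation state +2.
Δ = +2 − (0) = +2, so this is an oxidation at C2.

+2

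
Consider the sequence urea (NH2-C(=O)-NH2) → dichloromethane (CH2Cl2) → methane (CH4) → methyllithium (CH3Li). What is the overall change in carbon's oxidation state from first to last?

Carbon oxidation states along the series — urea: +4, dichloromethane: 0, methane: -4, methyllithium: -4.
Net change = -4 − (+4) = -8.

-8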